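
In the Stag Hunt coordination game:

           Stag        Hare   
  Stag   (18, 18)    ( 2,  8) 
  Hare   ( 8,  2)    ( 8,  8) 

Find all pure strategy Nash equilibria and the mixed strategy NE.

Pure NE: (Stag, Stag) and (Hare, Hare); Mixed NE: p = 0.375, q = 0.375

Work:
Check pure NE:
(Stag, Stag): (18, 18) - no unilateral deviation beneficial
(Hare, Hare): (8, 8) - no unilateral deviation beneficial
Mixed NE: P1 plays Stag with p = 0.375, P2 plays Stag with q = 0.375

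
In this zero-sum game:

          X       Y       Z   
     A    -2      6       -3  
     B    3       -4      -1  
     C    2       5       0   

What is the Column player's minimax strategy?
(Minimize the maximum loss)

Column should play Z, value = 0

Work:
Column player minimizes Row's maximum payoff:
Column X: max payoff to Row = 3
Column Y: max payoff to Row = 6
Column Z: max payoff to Row = 0
Minimum is 0, achieved by column Z.
Minimax strategy: Z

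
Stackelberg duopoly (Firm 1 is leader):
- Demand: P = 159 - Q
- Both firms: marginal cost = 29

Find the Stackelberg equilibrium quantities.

q₁* (leader) = 65.0, q₂* (follower) = 32.5

Work:
Follower's reaction: q₂ = (a - c - q₁)/2
Leader substitutes: π₁ = q₁·(a - q₁ - (a-c-q₁)/2 - c)
FOC: q₁* = (159 - 29)/2 = 65.00
Then: q₂* = (159 - 29 - 65.0)/2 = 32.50
Leader has first-mover advantage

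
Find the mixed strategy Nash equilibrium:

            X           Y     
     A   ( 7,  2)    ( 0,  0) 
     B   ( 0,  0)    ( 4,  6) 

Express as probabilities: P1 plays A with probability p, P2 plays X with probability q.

p = 0.75, q = 0.3636

Work:
Find probabilities that make opponent indifferent:
P2 chooses q to make P1 indifferent between A and B
P1 chooses p to make P2 indifferent between X and Y
Mixed NE: P1 plays (A: 0.75, B: 0.25), P2 plays (X: 0.3636, Y: 0.6364)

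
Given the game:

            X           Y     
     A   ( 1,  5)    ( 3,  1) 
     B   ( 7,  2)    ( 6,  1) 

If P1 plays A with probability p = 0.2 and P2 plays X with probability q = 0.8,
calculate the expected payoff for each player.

E[P1] = 5.72, E[P2] = 2.28

Work:
E[P1] = p·q·π₁(A,X) + p·(1-q)·π₁(A,Y) + (1-p)·q·π₁(B,X) + (1-p)·(1-q)·π₁(B,Y)
= 0.2·0.8·1 + 0.2·0.2·3 + 0.8·0.8·7 + 0.8·0.2·6
= 5.72

E[P2] = 2.28 (similar calculation)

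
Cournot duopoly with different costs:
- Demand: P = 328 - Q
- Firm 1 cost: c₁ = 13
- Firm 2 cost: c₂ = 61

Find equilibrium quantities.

q₁* = 121.0, q₂* = 73.0

Work:
Reaction: q₁ = (328 - 13 - q₂)/2
Reaction: q₂ = (328 - 61 - q₁)/2
Solve simultaneously:
q₁* = (328 - 2×13 + 61)/3 = 121.0
q₂* = (328 - 2×61 + 13)/3 = 73.0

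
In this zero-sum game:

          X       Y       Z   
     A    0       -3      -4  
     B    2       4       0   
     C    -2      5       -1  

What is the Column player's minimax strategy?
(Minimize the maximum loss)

Column should play Z, value = 0

Work:
Column player minimizes Row's maximum payoff:
Column X: max payoff to Row = 2
Column Y: max payoff to Row = 5
Column Z: max payoff to Row = 0
Minimum is 0, achieved by column Z.
Minimax strategy: Z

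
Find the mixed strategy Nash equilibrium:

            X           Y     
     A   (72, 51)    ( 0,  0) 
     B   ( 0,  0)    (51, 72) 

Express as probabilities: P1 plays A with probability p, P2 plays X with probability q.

p = 0.5854, q = 0.4146

Work:
Find probabilities that make opponent indifferent:
P2 chooses q to make P1 indifferent between A and B
P1 chooses p to make P2 indifferent between X and Y
Mixed NE: P1 plays (A: 0.5854, B: 0.4146), P2 plays (X: 0.4146, Y: 0.5854)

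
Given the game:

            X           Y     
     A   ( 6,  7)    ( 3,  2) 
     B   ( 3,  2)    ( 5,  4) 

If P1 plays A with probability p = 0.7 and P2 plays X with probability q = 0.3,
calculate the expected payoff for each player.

E[P1] = 4.05, E[P2] = 3.47

Work:
E[P1] = p·q·π₁(A,X) + p·(1-q)·π₁(A,Y) + (1-p)·q·π₁(B,X) + (1-p)·(1-q)·π₁(B,Y)
= 0.7·0.3·6 + 0.7·0.7·3 + 0.3·0.3·3 + 0.3·0.7·5
= 4.05

E[P2] = 3.47 (similar calculation)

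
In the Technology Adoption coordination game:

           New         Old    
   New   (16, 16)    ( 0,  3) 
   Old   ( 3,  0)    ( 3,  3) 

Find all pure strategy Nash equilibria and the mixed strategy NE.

Pure NE: (New, New) and (Old, Old); Mixed NE: p = 0.1875, q = 0.1875

Work:
Check pure NE:
(New, New): (16, 16) - no unilateral deviation beneficial
(Old, Old): (3, 3) - no unilateral deviation beneficial
Mixed NE: P1 plays New with p = 0.1875, P2 plays New with q = 0.1875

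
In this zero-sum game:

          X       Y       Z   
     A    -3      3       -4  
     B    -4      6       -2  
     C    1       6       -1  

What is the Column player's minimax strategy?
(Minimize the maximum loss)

Column should play Z, value = -1

Work:
Column player minimizes Row's maximum payoff:
Column X: max payoff to Row = 1
Column Y: max payoff to Row = 6
Column Z: max payoff to Row = -1
Minimum is -1, achieved by column Z.
Minimax strategy: Z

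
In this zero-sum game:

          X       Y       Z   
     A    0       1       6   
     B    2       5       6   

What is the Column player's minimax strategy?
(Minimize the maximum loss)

Column should play X, value = 2

Work:
Column player minimizes Row's maximum payoff:
Column X: max payoff to Row = 2
Column Y: max payoff to Row = 5
Column Z: max payoff to Row = 6
Minimum is 2, achieved by column X.
Minimax strategy: X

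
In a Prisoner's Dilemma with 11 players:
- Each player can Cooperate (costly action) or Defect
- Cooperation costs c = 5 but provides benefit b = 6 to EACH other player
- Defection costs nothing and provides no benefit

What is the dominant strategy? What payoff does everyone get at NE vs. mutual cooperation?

Dominant: Defect; NE payoff = 0; Coop payoff = 55

Work:
Defect dominates (saves cost c = 5, benefit to others is external)
NE: All defect → everyone gets 0
If all cooperate: each receives (10)×6 - 5 = 55
Social dilemma: 55 > 0 but NE gives 0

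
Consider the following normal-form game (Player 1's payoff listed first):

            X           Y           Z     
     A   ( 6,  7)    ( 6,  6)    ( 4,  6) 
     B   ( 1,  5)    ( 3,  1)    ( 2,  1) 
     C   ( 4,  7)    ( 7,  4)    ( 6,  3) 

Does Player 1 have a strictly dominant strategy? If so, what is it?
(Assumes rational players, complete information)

No strictly dominant strategy exists for Player 1

Work:
A strategy strictly dominates another if it gives a strictly higher payoff against every opponent action. Compare each pair of P1's strategies column-by-column:
  A vs B: [6 vs 1, 6 vs 3, 4 vs 2] → A strictly dominates B
  A vs C: [6 vs 4, 6 vs 7, 4 vs 6] → A does not strictly dominate C (column Y: 6 ≤ 7)
  B vs A: [1 vs 6, 3 vs 6, 2 vs 4] → B does not strictly dominate A (column X: 1 ≤ 6)
  B vs C: [1 vs 4, 3 vs 7, 2 vs 6] → B does not strictly dominate C (column X: 1 ≤ 4)
  C vs A: [4 vs 6, 7 vs 6, 6 vs 4] → C does not strictly dominate A (column X: 4 ≤ 6)
  C vs B: [4 vs 1, 7 vs 3, 6 vs 2] → C strictly dominates B
No single strategy strictly dominates all others → no strictly dominant strategy.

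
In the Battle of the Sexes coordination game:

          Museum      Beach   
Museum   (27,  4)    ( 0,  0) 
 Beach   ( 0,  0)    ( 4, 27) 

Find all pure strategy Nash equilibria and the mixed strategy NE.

Pure NE: (Museum, Museum) and (Beach, Beach); Mixed NE: p = 0.871, q = 0.129

Work:
Check pure NE:
(Museum, Museum): (27, 4) - no unilateral deviation beneficial
(Beach, Beach): (4, 27) - no unilateral deviation beneficial
Mixed NE: P1 plays Museum with p = 0.871, P2 plays Museum with q = 0.129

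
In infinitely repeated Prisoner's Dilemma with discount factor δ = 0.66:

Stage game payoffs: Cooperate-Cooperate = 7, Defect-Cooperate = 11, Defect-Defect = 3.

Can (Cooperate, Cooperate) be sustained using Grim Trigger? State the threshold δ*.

δ* = 0.5; since δ = 0.66 ≥ 0.5, cooperation can be sustained

Work:
For Grim Trigger:
Cooperate forever: 7/(1-δ)
Defect then punished: 11 + 3·δ/(1-δ)
Need: 7/(1-δ) ≥ 11 + 3·δ/(1-δ)
Solving: δ ≥ (T-R)/(T-P) = (11-7)/(11-3) = 0.5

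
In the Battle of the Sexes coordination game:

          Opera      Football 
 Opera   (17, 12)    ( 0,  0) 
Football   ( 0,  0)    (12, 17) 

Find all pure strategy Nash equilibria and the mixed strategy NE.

Pure NE: (Opera, Opera) and (Football, Football); Mixed NE: p = 0.5862, q = 0.4138

Work:
Check pure NE:
(Opera, Opera): (17, 12) - no unilateral deviation beneficial
(Football, Football): (12, 17) - no unilateral deviation beneficial
Mixed NE: P1 plays Opera with p = 0.5862, P2 plays Opera with q = 0.4138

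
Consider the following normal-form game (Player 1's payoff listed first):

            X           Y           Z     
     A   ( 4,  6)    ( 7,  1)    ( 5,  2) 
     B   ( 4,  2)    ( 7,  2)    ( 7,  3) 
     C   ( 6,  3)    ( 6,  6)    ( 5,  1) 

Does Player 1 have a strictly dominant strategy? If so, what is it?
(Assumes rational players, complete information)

No strictly dominant strategy exists for Player 1

Work:
A strategy strictly dominates another if it gives a strictly higher payoff against every opponent action. Compare each pair of P1's strategies column-by-column:
  A vs B: [4 vs 4, 7 vs 7, 5 vs 7] → A does not strictly dominate B (column X: 4 ≤ 4)
  A vs C: [4 vs 6, 7 vs 6, 5 vs 5] → A does not strictly dominate C (column X: 4 ≤ 6)
  B vs A: [4 vs 4, 7 vs 7, 7 vs 5] → B does not strictly dominate A (column X: 4 ≤ 4)
  B vs C: [4 vs 6, 7 vs 6, 7 vs 5] → B does not strictly dominate C (column X: 4 ≤ 6)
  C vs A: [6 vs 4, 6 vs 7, 5 vs 5] → C does not strictly dominate A (column Y: 6 ≤ 7)
  C vs B: [6 vs 4, 6 vs 7, 5 vs 7] → C does not strictly dominate B (column Y: 6 ≤ 7)
No single strategy strictly dominates all others → no strictly dominant strategy.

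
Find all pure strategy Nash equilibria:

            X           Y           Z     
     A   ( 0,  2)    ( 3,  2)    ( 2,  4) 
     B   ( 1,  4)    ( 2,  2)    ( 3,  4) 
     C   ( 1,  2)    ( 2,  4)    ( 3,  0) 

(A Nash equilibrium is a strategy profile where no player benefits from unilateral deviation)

Nash equilibrium: (B, X), (B, Z)

Work:
Best responses:
  P1 vs X: payoffs [0, 1, 1] → best response B/C (payoff 1)
  P1 vs Y: payoffs [3, 2, 2] → best response A (payoff 3)
  P1 vs Z: payoffs [2, 3, 3] → best response B/C (payoff 3)
  P2 vs A: payoffs [2, 2, 4] → best response Z (payoff 4)
  P2 vs B: payoffs [4, 2, 4] → best response X/Z (payoff 4)
  P2 vs C: payoffs [2, 4, 0] → best response Y (payoff 4)
Mutual best responses: (B,X), (B,Z) → Nash equilibria.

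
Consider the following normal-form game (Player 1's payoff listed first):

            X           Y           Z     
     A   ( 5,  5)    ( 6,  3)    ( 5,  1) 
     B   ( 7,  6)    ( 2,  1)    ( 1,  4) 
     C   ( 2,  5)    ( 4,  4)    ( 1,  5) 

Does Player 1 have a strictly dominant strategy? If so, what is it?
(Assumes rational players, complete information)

No strictly dominant strategy exists for Player 1

Work:
A strategy strictly dominates another if it gives a strictly higher payoff against every opponent action. Compare each pair of P1's strategies column-by-column:
  A vs B: [5 vs 7, 6 vs 2, 5 vs 1] → A does not strictly dominate B (column X: 5 ≤ 7)
  A vs C: [5 vs 2, 6 vs 4, 5 vs 1] → A strictly dominates C
  B vs A: [7 vs 5, 2 vs 6, 1 vs 5] → B does not strictly dominate A (column Y: 2 ≤ 6)
  B vs C: [7 vs 2, 2 vs 4, 1 vs 1] → B does not strictly dominate C (column Y: 2 ≤ 4)
  C vs A: [2 vs 5, 4 vs 6, 1 vs 5] → C does not strictly dominate A (column X: 2 ≤ 5)
  C vs B: [2 vs 7, 4 vs 2, 1 vs 1] → C does not strictly dominate B (column X: 2 ≤ 7)
No single strategy strictly dominates all others → no strictly dominant strategy.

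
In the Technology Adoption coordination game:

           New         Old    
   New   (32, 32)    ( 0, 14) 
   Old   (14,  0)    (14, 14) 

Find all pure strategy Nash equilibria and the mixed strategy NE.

Pure NE: (New, New) and (Old, Old); Mixed NE: p = 0.4375, q = 0.4375

Work:
Check pure NE:
(New, New): (32, 32) - no unilateral deviation beneficial
(Old, Old): (14, 14) - no unilateral deviation beneficial
Mixed NE: P1 plays New with p = 0.4375, P2 plays New with q = 0.4375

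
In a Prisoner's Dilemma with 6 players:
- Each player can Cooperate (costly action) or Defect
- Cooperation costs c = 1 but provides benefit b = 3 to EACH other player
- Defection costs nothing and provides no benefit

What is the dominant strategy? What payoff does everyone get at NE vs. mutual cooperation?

Dominant: Defect; NE payoff = 0; Coop payoff = 14

Work:
Defect dominates (saves cost c = 1, benefit to others is external)
NE: All defect → everyone gets 0
If all cooperate: each receives (5)×3 - 1 = 14
Social dilemma: 14 > 0 but NE gives 0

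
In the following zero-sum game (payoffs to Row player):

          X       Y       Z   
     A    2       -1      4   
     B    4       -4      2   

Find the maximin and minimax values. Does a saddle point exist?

Maximin = -1, Minimax = -1, Saddle: True

Work:
Row minimums: [-1, -4] → maximin = -1
Column maximums: [4, -1, 4] → minimax = -1
Saddle point exists! Game value = -1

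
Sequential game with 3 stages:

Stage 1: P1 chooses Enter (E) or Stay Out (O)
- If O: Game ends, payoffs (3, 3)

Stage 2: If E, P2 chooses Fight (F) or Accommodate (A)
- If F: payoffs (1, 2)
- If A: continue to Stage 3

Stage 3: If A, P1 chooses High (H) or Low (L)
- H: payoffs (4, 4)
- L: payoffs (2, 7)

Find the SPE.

SPE: (E, A, H); Outcome (4, 4)

Work:
Stage 3: P1 chooses H (4 vs 2)
Stage 2: P2: F->2, A->4 (anticipating H). Choose A
Stage 1: P1: O->3, E->4 (anticipating A, H). Choose E
SPE path: E -> A -> H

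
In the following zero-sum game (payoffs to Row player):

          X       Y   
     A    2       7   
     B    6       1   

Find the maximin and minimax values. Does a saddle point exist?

Maximin = 2, Minimax = 6, Saddle: False

Work:
Row minimums: [2, 1] → maximin = 2
Column maximums: [6, 7] → minimax = 6
No saddle point (maximin ≠ minimax). Mixed strategy needed.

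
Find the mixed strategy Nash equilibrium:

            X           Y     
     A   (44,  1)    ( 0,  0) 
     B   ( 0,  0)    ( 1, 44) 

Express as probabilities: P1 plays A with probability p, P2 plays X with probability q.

p = 0.9778, q = 0.0222

Work:
Find probabilities that make opponent indifferent:
P2 chooses q to make P1 indifferent between A and B
P1 chooses p to make P2 indifferent between X and Y
Mixed NE: P1 plays (A: 0.9778, B: 0.0222), P2 plays (X: 0.0222, Y: 0.9778)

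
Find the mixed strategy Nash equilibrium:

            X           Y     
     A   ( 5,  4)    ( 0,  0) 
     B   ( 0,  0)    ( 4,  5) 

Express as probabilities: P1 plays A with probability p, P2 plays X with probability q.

p = 0.5556, q = 0.4444

Work:
Find probabilities that make opponent indifferent:
P2 chooses q to make P1 indifferent between A and B
P1 chooses p to make P2 indifferent between X and Y
Mixed NE: P1 plays (A: 0.5556, B: 0.4444), P2 plays (X: 0.4444, Y: 0.5556)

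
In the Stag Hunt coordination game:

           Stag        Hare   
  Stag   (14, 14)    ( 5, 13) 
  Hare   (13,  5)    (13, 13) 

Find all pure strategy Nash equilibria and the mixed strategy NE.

Pure NE: (Stag, Stag) and (Hare, Hare); Mixed NE: p = 0.8889, q = 0.8889

Work:
Check pure NE:
(Stag, Stag): (14, 14) - no unilateral deviation beneficial
(Hare, Hare): (13, 13) - no unilateral deviation beneficial
Mixed NE: P1 plays Stag with p = 0.8889, P2 plays Stag with q = 0.8889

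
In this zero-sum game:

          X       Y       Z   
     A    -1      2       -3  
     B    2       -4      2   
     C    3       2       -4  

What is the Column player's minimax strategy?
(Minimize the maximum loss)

Column should play Y or Z (all achieve the minimum), value = 2

Work:
Column player minimizes Row's maximum payoff:
Column X: max payoff to Row = 3
Column Y: max payoff to Row = 2
Column Z: max payoff to Row = 2
Minimum is 2, achieved by columns Y, Z (tied).
Each of Y or Z is a minimax strategy.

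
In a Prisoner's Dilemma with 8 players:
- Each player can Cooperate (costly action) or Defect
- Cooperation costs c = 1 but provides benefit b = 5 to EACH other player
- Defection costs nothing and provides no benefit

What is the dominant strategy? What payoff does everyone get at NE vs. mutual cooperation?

Dominant: Defect; NE payoff = 0; Coop payoff = 34

Work:
Defect dominates (saves cost c = 1, benefit to others is external)
NE: All defect → everyone gets 0
If all cooperate: each receives (7)×5 - 1 = 34
Social dilemma: 34 > 0 but NE gives 0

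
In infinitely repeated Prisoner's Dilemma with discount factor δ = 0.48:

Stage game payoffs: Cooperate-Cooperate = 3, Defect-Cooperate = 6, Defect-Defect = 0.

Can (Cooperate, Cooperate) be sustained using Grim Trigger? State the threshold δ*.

δ* = 0.5; since δ = 0.48 < 0.5, cooperation cannot be sustained

Work:
For Grim Trigger:
Cooperate forever: 3/(1-δ)
Defect then punished: 6 + 0·δ/(1-δ)
Need: 3/(1-δ) ≥ 6 + 0·δ/(1-δ)
Solving: δ ≥ (T-R)/(T-P) = (6-3)/(6-0) = 0.5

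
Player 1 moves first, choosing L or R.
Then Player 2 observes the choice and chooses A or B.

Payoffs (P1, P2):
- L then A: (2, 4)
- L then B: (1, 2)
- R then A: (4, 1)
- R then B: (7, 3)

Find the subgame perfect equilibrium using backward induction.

P1 plays R, P2 plays A after L and B after R; Payoff (7, 3)

Work:
Backward induction:
After L: P2 chooses A → P1 gets 2
After R: P2 chooses B → P1 gets 7
P1 chooses R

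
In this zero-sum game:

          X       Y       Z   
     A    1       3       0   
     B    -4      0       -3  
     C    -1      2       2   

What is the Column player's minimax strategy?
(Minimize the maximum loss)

Column should play X, value = 1

Work:
Column player minimizes Row's maximum payoff:
Column X: max payoff to Row = 1
Column Y: max payoff to Row = 3
Column Z: max payoff to Row = 2
Minimum is 1, achieved by column X.
Minimax strategy: X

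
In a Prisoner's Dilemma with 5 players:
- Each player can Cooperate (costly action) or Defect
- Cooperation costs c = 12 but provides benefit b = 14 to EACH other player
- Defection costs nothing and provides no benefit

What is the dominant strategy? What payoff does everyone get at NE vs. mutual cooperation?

Dominant: Defect; NE payoff = 0; Coop payoff = 44

Work:
Defect dominates (saves cost c = 12, benefit to others is external)
NE: All defect → everyone gets 0
If all cooperate: each receives (4)×14 - 12 = 44
Social dilemma: 44 > 0 but NE gives 0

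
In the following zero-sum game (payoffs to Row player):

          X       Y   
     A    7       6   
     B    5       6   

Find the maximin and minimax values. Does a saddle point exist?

Maximin = 6, Minimax = 6, Saddle: True

Work:
Row minimums: [6, 5] → maximin = 6
Column maximums: [7, 6] → minimax = 6
Saddle point exists! Game value = 6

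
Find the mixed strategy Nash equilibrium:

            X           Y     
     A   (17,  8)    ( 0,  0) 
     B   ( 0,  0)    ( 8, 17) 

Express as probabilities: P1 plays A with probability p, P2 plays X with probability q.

p = 0.68, q = 0.32

Work:
Find probabilities that make opponent indifferent:
P2 chooses q to make P1 indifferent between A and B
P1 chooses p to make P2 indifferent between X and Y
Mixed NE: P1 plays (A: 0.68, B: 0.32), P2 plays (X: 0.32, Y: 0.68)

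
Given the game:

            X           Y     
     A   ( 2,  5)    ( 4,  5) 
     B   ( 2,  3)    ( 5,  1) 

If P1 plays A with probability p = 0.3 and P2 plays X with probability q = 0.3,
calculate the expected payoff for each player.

E[P1] = 3.89, E[P2] = 2.62

Work:
E[P1] = p·q·π₁(A,X) + p·(1-q)·π₁(A,Y) + (1-p)·q·π₁(B,X) + (1-p)·(1-q)·π₁(B,Y)
= 0.3·0.3·2 + 0.3·0.7·4 + 0.7·0.3·2 + 0.7·0.7·5
= 3.89

E[P2] = 2.62 (similar calculation)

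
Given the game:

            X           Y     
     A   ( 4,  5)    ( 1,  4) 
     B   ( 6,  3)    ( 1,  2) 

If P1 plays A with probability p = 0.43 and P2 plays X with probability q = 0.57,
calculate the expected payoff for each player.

E[P1] = 3.3598, E[P2] = 3.43

Work:
E[P1] = p·q·π₁(A,X) + p·(1-q)·π₁(A,Y) + (1-p)·q·π₁(B,X) + (1-p)·(1-q)·π₁(B,Y)
= 0.43·0.57·4 + 0.43·0.43·1 + 0.57·0.57·6 + 0.57·0.43·1
= 3.3598

E[P2] = 3.43 (similar calculation)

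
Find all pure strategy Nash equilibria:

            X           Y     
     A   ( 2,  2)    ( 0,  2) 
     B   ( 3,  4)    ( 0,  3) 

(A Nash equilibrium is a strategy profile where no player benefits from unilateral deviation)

Nash equilibrium: (A, Y), (B, X)

Work:
Best responses:
  P1 vs X: payoffs [2, 3] → best response B (payoff 3)
  P1 vs Y: payoffs [0, 0] → best response A/B (payoff 0)
  P2 vs A: payoffs [2, 2] → best response X/Y (payoff 2)
  P2 vs B: payoffs [4, 3] → best response X (payoff 4)
Mutual best responses: (A,Y), (B,X) → Nash equilibria.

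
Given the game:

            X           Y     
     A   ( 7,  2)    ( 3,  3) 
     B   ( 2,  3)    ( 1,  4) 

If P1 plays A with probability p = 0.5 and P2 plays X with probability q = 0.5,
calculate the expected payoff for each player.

E[P1] = 3.25, E[P2] = 3.0

Work:
E[P1] = p·q·π₁(A,X) + p·(1-q)·π₁(A,Y) + (1-p)·q·π₁(B,X) + (1-p)·(1-q)·π₁(B,Y)
= 0.5·0.5·7 + 0.5·0.5·3 + 0.5·0.5·2 + 0.5·0.5·1
= 3.25

E[P2] = 3.0 (similar calculation)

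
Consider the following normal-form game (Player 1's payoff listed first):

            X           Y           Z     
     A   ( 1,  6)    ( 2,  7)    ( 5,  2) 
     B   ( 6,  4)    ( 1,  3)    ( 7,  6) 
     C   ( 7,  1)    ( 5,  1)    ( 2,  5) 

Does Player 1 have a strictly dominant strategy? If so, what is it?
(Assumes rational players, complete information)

No strictly dominant strategy exists for Player 1

Work:
A strategy strictly dominates another if it gives a strictly higher payoff against every opponent action. Compare each pair of P1's strategies column-by-column:
  A vs B: [1 vs 6, 2 vs 1, 5 vs 7] → A does not strictly dominate B (column X: 1 ≤ 6)
  A vs C: [1 vs 7, 2 vs 5, 5 vs 2] → A does not strictly dominate C (column X: 1 ≤ 7)
  B vs A: [6 vs 1, 1 vs 2, 7 vs 5] → B does not strictly dominate A (column Y: 1 ≤ 2)
  B vs C: [6 vs 7, 1 vs 5, 7 vs 2] → B does not strictly dominate C (column X: 6 ≤ 7)
  C vs A: [7 vs 1, 5 vs 2, 2 vs 5] → C does not strictly dominate A (column Z: 2 ≤ 5)
  C vs B: [7 vs 6, 5 vs 1, 2 vs 7] → C does not strictly dominate B (column Z: 2 ≤ 7)
No single strategy strictly dominates all others → no strictly dominant strategy.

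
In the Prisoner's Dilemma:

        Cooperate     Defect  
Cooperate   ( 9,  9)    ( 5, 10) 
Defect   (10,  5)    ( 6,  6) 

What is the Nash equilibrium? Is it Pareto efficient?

(Defect, Defect) is NE; not Pareto efficient

Work:
Defect dominates Cooperate for both players:
If P2 cooperates: Defect (10) > Cooperate (9)
If P2 defects: Defect (6) > Cooperate (5)
NE: (Defect, Defect) with payoff (6, 6)
But (Cooperate, Cooperate) = (9, 9) Pareto dominates (6, 6)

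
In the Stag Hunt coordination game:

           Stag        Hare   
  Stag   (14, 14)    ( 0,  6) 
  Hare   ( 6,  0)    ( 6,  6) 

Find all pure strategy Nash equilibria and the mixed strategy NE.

Pure NE: (Stag, Stag) and (Hare, Hare); Mixed NE: p = 0.4286, q = 0.4286

Work:
Check pure NE:
(Stag, Stag): (14, 14) - no unilateral deviation beneficial
(Hare, Hare): (6, 6) - no unilateral deviation beneficial
Mixed NE: P1 plays Stag with p = 0.4286, P2 plays Stag with q = 0.4286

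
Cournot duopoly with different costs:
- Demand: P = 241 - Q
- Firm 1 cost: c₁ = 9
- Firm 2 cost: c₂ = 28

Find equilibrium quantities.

q₁* = 83.67, q₂* = 64.67

Work:
Reaction: q₁ = (241 - 9 - q₂)/2
Reaction: q₂ = (241 - 28 - q₁)/2
Solve simultaneously:
q₁* = (241 - 2×9 + 28)/3 = 83.67
q₂* = (241 - 2×28 + 9)/3 = 64.67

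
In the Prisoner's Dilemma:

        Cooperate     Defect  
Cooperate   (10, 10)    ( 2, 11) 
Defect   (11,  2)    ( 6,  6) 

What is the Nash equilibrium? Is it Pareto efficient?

(Defect, Defect) is NE; not Pareto efficient

Work:
Defect dominates Cooperate for both players:
If P2 cooperates: Defect (11) > Cooperate (10)
If P2 defects: Defect (6) > Cooperate (2)
NE: (Defect, Defect) with payoff (6, 6)
But (Cooperate, Cooperate) = (10, 10) Pareto dominates (6, 6)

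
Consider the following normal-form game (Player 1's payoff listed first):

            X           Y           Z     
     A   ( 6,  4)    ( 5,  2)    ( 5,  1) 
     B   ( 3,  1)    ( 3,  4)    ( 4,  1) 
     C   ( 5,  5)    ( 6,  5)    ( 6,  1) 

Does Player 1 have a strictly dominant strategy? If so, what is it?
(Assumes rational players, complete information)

No strictly dominant strategy exists for Player 1

Work:
A strategy strictly dominates another if it gives a strictly higher payoff against every opponent action. Compare each pair of P1's strategies column-by-column:
  A vs B: [6 vs 3, 5 vs 3, 5 vs 4] → A strictly dominates B
  A vs C: [6 vs 5, 5 vs 6, 5 vs 6] → A does not strictly dominate C (column Y: 5 ≤ 6)
  B vs A: [3 vs 6, 3 vs 5, 4 vs 5] → B does not strictly dominate A (column X: 3 ≤ 6)
  B vs C: [3 vs 5, 3 vs 6, 4 vs 6] → B does not strictly dominate C (column X: 3 ≤ 5)
  C vs A: [5 vs 6, 6 vs 5, 6 vs 5] → C does not strictly dominate A (column X: 5 ≤ 6)
  C vs B: [5 vs 3, 6 vs 3, 6 vs 4] → C strictly dominates B
No single strategy strictly dominates all others → no strictly dominant strategy.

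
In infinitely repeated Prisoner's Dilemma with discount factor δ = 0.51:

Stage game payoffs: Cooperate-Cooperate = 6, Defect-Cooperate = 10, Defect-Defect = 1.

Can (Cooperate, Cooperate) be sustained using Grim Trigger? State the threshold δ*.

δ* = 0.4444; since δ = 0.51 ≥ 0.4444, cooperation can be sustained

Work:
For Grim Trigger:
Cooperate forever: 6/(1-δ)
Defect then punished: 10 + 1·δ/(1-δ)
Need: 6/(1-δ) ≥ 10 + 1·δ/(1-δ)
Solving: δ ≥ (T-R)/(T-P) = (10-6)/(10-1) = 0.4444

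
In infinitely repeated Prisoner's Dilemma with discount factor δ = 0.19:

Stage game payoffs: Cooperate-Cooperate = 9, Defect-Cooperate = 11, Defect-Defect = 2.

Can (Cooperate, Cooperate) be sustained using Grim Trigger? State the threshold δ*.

δ* = 0.2222; since δ = 0.19 < 0.2222, cooperation cannot be sustained

Work:
For Grim Trigger:
Cooperate forever: 9/(1-δ)
Defect then punished: 11 + 2·δ/(1-δ)
Need: 9/(1-δ) ≥ 11 + 2·δ/(1-δ)
Solving: δ ≥ (T-R)/(T-P) = (11-9)/(11-2) = 0.2222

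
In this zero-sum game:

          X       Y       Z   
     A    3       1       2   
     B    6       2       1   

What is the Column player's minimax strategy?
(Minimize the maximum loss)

Column should play Y or Z (all achieve the minimum), value = 2

Work:
Column player minimizes Row's maximum payoff:
Column X: max payoff to Row = 6
Column Y: max payoff to Row = 2
Column Z: max payoff to Row = 2
Minimum is 2, achieved by columns Y, Z (tied).
Each of Y or Z is a minimax strategy.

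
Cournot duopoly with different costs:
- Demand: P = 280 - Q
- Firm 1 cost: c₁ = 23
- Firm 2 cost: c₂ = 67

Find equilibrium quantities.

q₁* = 100.33, q₂* = 56.33

Work:
Reaction: q₁ = (280 - 23 - q₂)/2
Reaction: q₂ = (280 - 67 - q₁)/2
Solve simultaneously:
q₁* = (280 - 2×23 + 67)/3 = 100.33
q₂* = (280 - 2×67 + 23)/3 = 56.33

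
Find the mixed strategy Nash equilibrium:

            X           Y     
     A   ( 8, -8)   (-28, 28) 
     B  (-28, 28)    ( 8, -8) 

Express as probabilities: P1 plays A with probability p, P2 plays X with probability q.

p = 0.5, q = 0.5

Work:
Find probabilities that make opponent indifferent:
P2 chooses q to make P1 indifferent between A and B
P1 chooses p to make P2 indifferent between X and Y
Mixed NE: P1 plays (A: 0.5, B: 0.5), P2 plays (X: 0.5, Y: 0.5)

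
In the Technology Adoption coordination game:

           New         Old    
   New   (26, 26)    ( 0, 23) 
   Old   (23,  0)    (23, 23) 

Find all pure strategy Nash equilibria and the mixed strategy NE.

Pure NE: (New, New) and (Old, Old); Mixed NE: p = 0.8846, q = 0.8846

Work:
Check pure NE:
(New, New): (26, 26) - no unilateral deviation beneficial
(Old, Old): (23, 23) - no unilateral deviation beneficial
Mixed NE: P1 plays New with p = 0.8846, P2 plays New with q = 0.8846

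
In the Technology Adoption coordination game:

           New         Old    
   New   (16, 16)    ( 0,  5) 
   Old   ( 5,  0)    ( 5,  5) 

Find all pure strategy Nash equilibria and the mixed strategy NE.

Pure NE: (New, New) and (Old, Old); Mixed NE: p = 0.3125, q = 0.3125

Work:
Check pure NE:
(New, New): (16, 16) - no unilateral deviation beneficial
(Old, Old): (5, 5) - no unilateral deviation beneficial
Mixed NE: P1 plays New with p = 0.3125, P2 plays New with q = 0.3125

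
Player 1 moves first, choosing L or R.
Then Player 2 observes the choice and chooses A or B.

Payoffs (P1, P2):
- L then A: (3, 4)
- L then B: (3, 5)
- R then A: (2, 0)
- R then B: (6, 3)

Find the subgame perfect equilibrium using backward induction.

P1 plays R, P2 plays B after L and B after R; Payoff (6, 3)

Work:
Backward induction:
After L: P2 chooses B → P1 gets 3
After R: P2 chooses B → P1 gets 6
P1 chooses R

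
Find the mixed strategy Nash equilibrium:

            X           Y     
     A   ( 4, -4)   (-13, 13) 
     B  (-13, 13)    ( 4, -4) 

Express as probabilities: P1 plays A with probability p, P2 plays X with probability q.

p = 0.5, q = 0.5

Work:
Find probabilities that make opponent indifferent:
P2 chooses q to make P1 indifferent between A and B
P1 chooses p to make P2 indifferent between X and Y
Mixed NE: P1 plays (A: 0.5, B: 0.5), P2 plays (X: 0.5, Y: 0.5)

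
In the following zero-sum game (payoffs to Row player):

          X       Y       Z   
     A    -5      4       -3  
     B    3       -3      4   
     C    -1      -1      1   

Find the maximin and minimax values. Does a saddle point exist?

Maximin = -1, Minimax = 3, Saddle: False

Work:
Row minimums: [-5, -3, -1] → maximin = -1
Column maximums: [3, 4, 4] → minimax = 3
No saddle point (maximin ≠ minimax). Mixed strategy needed.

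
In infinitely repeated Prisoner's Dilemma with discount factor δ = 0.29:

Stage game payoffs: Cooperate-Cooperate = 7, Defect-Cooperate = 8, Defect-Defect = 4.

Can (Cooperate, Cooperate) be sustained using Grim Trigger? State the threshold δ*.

δ* = 0.25; since δ = 0.29 ≥ 0.25, cooperation can be sustained

Work:
For Grim Trigger:
Cooperate forever: 7/(1-δ)
Defect then punished: 8 + 4·δ/(1-δ)
Need: 7/(1-δ) ≥ 8 + 4·δ/(1-δ)
Solving: δ ≥ (T-R)/(T-P) = (8-7)/(8-4) = 0.25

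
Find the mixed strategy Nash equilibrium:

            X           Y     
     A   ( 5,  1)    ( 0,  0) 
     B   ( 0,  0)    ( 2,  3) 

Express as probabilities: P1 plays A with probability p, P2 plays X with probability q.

p = 0.75, q = 0.2857

Work:
Find probabilities that make opponent indifferent:
P2 chooses q to make P1 indifferent between A and B
P1 chooses p to make P2 indifferent between X and Y
Mixed NE: P1 plays (A: 0.75, B: 0.25), P2 plays (X: 0.2857, Y: 0.7143)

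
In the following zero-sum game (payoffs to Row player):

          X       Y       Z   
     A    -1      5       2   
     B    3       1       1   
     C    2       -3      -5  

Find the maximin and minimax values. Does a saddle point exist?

Maximin = 1, Minimax = 2, Saddle: False

Work:
Row minimums: [-1, 1, -5] → maximin = 1
Column maximums: [3, 5, 2] → minimax = 2
No saddle point (maximin ≠ minimax). Mixed strategy needed.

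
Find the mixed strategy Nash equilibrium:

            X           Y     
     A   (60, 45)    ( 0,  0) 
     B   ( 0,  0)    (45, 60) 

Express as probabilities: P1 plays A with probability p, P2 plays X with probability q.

p = 0.5714, q = 0.4286

Work:
Find probabilities that make opponent indifferent:
P2 chooses q to make P1 indifferent between A and B
P1 chooses p to make P2 indifferent between X and Y
Mixed NE: P1 plays (A: 0.5714, B: 0.4286), P2 plays (X: 0.4286, Y: 0.5714)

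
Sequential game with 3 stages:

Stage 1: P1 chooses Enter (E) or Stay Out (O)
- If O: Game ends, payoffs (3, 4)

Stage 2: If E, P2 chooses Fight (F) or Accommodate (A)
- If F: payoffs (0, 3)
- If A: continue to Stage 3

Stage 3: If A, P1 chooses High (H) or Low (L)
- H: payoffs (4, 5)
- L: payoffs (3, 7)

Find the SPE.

SPE: (E, A, H); Outcome (4, 5)

Work:
Stage 3: P1 chooses H (4 vs 3)
Stage 2: P2: F->3, A->5 (anticipating H). Choose A
Stage 1: P1: O->3, E->4 (anticipating A, H). Choose E
SPE path: E -> A -> H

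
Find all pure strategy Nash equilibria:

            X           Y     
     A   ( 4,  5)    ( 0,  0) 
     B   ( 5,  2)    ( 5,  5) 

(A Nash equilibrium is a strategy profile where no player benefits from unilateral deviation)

Nash equilibrium: (B, Y)

Work:
Best responses:
  P1 vs X: payoffs [4, 5] → best response B (payoff 5)
  P1 vs Y: payoffs [0, 5] → best response B (payoff 5)
  P2 vs A: payoffs [5, 0] → best response X (payoff 5)
  P2 vs B: payoffs [2, 5] → best response Y (payoff 5)
Mutual best responses: (B,Y) → Nash equilibria.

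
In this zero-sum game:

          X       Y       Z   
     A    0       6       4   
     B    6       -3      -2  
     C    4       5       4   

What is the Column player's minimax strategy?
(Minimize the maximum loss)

Column should play Z, value = 4

Work:
Column player minimizes Row's maximum payoff:
Column X: max payoff to Row = 6
Column Y: max payoff to Row = 6
Column Z: max payoff to Row = 4
Minimum is 4, achieved by column Z.
Minimax strategy: Z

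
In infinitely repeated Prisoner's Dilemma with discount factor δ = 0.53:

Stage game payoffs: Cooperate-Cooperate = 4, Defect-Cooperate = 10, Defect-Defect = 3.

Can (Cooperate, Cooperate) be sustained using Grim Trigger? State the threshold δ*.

δ* = 0.8571; since δ = 0.53 < 0.8571, cooperation cannot be sustained

Work:
For Grim Trigger:
Cooperate forever: 4/(1-δ)
Defect then punished: 10 + 3·δ/(1-δ)
Need: 4/(1-δ) ≥ 10 + 3·δ/(1-δ)
Solving: δ ≥ (T-R)/(T-P) = (10-4)/(10-3) = 0.8571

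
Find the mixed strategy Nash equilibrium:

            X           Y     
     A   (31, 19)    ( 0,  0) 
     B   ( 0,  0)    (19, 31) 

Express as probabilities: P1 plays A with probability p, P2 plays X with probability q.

p = 0.62, q = 0.38

Work:
Find probabilities that make opponent indifferent:
P2 chooses q to make P1 indifferent between A and B
P1 chooses p to make P2 indifferent between X and Y
Mixed NE: P1 plays (A: 0.62, B: 0.38), P2 plays (X: 0.38, Y: 0.62)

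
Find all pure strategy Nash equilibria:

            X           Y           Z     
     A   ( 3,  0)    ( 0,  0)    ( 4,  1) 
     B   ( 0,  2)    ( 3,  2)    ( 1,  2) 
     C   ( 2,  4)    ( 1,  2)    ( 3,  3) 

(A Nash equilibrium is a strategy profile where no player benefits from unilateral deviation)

Nash equilibrium: (A, Z), (B, Y)

Work:
Best responses:
  P1 vs X: payoffs [3, 0, 2] → best response A (payoff 3)
  P1 vs Y: payoffs [0, 3, 1] → best response B (payoff 3)
  P1 vs Z: payoffs [4, 1, 3] → best response A (payoff 4)
  P2 vs A: payoffs [0, 0, 1] → best response Z (payoff 1)
  P2 vs B: payoffs [2, 2, 2] → best response X/Y/Z (payoff 2)
  P2 vs C: payoffs [4, 2, 3] → best response X (payoff 4)
Mutual best responses: (A,Z), (B,Y) → Nash equilibria.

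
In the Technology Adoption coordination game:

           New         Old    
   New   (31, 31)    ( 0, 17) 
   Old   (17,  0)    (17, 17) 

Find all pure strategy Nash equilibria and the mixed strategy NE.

Pure NE: (New, New) and (Old, Old); Mixed NE: p = 0.5484, q = 0.5484

Work:
Check pure NE:
(New, New): (31, 31) - no unilateral deviation beneficial
(Old, Old): (17, 17) - no unilateral deviation beneficial
Mixed NE: P1 plays New with p = 0.5484, P2 plays New with q = 0.5484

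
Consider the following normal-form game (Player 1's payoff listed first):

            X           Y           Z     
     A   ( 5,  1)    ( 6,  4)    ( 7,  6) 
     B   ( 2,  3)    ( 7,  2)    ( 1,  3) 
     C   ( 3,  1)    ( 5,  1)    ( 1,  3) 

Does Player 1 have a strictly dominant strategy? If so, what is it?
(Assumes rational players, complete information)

No strictly dominant strategy exists for Player 1

Work:
A strategy strictly dominates another if it gives a strictly higher payoff against every opponent action. Compare each pair of P1's strategies column-by-column:
  A vs B: [5 vs 2, 6 vs 7, 7 vs 1] → A does not strictly dominate B (column Y: 6 ≤ 7)
  A vs C: [5 vs 3, 6 vs 5, 7 vs 1] → A strictly dominates C
  B vs A: [2 vs 5, 7 vs 6, 1 vs 7] → B does not strictly dominate A (column X: 2 ≤ 5)
  B vs C: [2 vs 3, 7 vs 5, 1 vs 1] → B does not strictly dominate C (column X: 2 ≤ 3)
  C vs A: [3 vs 5, 5 vs 6, 1 vs 7] → C does not strictly dominate A (column X: 3 ≤ 5)
  C vs B: [3 vs 2, 5 vs 7, 1 vs 1] → C does not strictly dominate B (column Y: 5 ≤ 7)
No single strategy strictly dominates all others → no strictly dominant strategy.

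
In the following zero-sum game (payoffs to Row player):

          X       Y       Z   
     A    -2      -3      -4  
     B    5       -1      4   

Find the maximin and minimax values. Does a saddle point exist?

Maximin = -1, Minimax = -1, Saddle: True

Work:
Row minimums: [-4, -1] → maximin = -1
Column maximums: [5, -1, 4] → minimax = -1
Saddle point exists! Game value = -1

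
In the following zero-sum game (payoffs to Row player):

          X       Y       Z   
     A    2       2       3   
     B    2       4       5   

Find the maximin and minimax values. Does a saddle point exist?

Maximin = 2, Minimax = 2, Saddle: True

Work:
Row minimums: [2, 2] → maximin = 2
Column maximums: [2, 4, 5] → minimax = 2
Saddle point exists! Game value = 2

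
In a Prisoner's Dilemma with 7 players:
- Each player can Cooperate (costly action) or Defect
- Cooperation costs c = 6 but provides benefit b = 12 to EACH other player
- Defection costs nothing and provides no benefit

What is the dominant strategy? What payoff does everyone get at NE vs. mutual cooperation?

Dominant: Defect; NE payoff = 0; Coop payoff = 66

Work:
Defect dominates (saves cost c = 6, benefit to others is external)
NE: All defect → everyone gets 0
If all cooperate: each receives (6)×12 - 6 = 66
Social dilemma: 66 > 0 but NE gives 0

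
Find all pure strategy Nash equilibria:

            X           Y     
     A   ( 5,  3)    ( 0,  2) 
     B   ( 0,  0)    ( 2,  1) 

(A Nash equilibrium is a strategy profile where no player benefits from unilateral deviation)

Nash equilibrium: (A, X), (B, Y)

Work:
Best responses:
  P1 vs X: payoffs [5, 0] → best response A (payoff 5)
  P1 vs Y: payoffs [0, 2] → best response B (payoff 2)
  P2 vs A: payoffs [3, 2] → best response X (payoff 3)
  P2 vs B: payoffs [0, 1] → best response Y (payoff 1)
Mutual best responses: (A,X), (B,Y) → Nash equilibria.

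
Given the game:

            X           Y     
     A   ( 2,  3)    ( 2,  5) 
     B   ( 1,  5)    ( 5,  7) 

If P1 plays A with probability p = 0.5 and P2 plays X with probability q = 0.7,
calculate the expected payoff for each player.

E[P1] = 2.1, E[P2] = 4.6

Work:
E[P1] = p·q·π₁(A,X) + p·(1-q)·π₁(A,Y) + (1-p)·q·π₁(B,X) + (1-p)·(1-q)·π₁(B,Y)
= 0.5·0.7·2 + 0.5·0.3·2 + 0.5·0.7·1 + 0.5·0.3·5
= 2.1

E[P2] = 4.6 (similar calculation)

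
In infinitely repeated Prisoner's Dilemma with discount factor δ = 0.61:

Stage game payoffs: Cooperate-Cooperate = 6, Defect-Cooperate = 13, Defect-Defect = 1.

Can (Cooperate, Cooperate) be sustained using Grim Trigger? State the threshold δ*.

δ* = 0.5833; since δ = 0.61 ≥ 0.5833, cooperation can be sustained

Work:
For Grim Trigger:
Cooperate forever: 6/(1-δ)
Defect then punished: 13 + 1·δ/(1-δ)
Need: 6/(1-δ) ≥ 13 + 1·δ/(1-δ)
Solving: δ ≥ (T-R)/(T-P) = (13-6)/(13-1) = 0.5833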